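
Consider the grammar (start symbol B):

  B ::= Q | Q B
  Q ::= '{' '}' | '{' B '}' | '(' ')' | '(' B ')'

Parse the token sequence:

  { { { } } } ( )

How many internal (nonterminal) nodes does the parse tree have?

8

[B [Q { [B [Q { [B [Q { }]] }]] }] [B [Q ( )]]]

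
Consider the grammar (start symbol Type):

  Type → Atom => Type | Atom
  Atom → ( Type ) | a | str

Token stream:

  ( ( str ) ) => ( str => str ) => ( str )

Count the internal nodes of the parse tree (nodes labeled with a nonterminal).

16

[Type [Atom ( [Type [Atom ( [Type [Atom str]] )]] )] => [Type [Atom ( [Type [Atom str] => [Type [Atom str]]] )] => [Type [Atom ( [Type [Atom str]] )]]]]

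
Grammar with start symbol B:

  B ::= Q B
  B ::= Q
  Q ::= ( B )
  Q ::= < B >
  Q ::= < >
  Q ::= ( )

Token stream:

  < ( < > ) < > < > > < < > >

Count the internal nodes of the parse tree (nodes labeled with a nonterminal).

14

[B [Q < [B [Q ( [B [Q < >]] )] [B [Q < >] [B [Q < >]]]] >] [B [Q < [B [Q < >]] >]]]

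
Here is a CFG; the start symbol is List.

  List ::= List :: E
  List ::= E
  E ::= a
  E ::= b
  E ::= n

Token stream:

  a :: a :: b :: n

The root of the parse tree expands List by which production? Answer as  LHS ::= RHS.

List ::= List :: E

[List [List [List [List [E a]] :: [E a]] :: [E b]] :: [E n]]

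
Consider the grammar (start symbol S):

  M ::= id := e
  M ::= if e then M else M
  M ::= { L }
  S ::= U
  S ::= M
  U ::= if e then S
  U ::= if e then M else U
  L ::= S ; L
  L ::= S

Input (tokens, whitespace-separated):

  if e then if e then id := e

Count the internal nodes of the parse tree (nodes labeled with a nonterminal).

6

[S [U if e then [S [U if e then [S [M id := e]]]]]]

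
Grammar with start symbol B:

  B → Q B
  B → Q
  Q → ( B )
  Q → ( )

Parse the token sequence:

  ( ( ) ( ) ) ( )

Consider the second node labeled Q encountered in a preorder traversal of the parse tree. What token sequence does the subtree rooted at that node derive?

[B [Q ( [B [Q ( )] [B [Q ( )]]] )] [B [Q ( )]]]

( )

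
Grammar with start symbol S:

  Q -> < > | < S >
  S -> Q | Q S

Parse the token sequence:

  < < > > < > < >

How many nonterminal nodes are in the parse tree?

[S [Q < [S [Q < >]] >] [S [Q < >] [S [Q < >]]]]

8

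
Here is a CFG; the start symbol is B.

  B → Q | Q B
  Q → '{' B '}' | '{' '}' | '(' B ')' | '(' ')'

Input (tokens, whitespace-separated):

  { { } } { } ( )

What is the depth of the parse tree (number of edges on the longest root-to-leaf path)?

[B [Q { [B [Q { }]] }] [B [Q { }] [B [Q ( )]]]]

4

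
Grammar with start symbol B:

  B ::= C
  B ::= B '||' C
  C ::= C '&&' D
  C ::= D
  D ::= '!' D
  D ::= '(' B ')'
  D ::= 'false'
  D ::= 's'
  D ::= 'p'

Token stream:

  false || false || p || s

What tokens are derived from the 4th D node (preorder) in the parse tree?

s

[B [B [B [B [C [D false]]] || [C [D false]]] || [C [D p]]] || [C [D s]]]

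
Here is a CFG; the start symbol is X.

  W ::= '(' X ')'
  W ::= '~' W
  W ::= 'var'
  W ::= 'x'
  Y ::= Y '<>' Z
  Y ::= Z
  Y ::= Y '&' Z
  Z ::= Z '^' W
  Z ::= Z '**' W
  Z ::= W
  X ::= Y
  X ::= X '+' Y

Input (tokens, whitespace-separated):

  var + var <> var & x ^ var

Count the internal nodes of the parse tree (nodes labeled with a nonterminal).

16

[X [X [Y [Z [W var]]]] + [Y [Y [Y [Z [W var]]] <> [Z [W var]]] & [Z [Z [W x]] ^ [W var]]]]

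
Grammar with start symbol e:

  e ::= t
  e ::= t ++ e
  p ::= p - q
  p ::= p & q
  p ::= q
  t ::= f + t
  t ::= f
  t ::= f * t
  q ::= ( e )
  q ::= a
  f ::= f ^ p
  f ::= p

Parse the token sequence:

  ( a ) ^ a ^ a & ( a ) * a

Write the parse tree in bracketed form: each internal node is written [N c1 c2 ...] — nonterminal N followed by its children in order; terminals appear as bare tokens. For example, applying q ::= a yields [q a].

[e [t [f [f [f [p [q ( [e [t [f [p [q a]]]]] )]]] ^ [p [q a]]] ^ [p [p [q a]] & [q ( [e [t [f [p [q a]]]]] )]]] * [t [f [p [q a]]]]]]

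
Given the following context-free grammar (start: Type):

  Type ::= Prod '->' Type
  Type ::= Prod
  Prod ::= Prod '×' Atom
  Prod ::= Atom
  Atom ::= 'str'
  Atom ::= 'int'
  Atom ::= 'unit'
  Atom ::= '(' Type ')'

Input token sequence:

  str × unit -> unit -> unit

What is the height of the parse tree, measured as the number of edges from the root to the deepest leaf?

[Type [Prod [Prod [Atom str]] × [Atom unit]] -> [Type [Prod [Atom unit]] -> [Type [Prod [Atom unit]]]]]

5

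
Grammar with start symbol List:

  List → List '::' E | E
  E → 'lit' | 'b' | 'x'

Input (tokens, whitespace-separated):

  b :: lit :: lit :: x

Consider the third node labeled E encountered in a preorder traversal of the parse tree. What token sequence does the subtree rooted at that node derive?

lit

[List [List [List [List [E b]] :: [E lit]] :: [E lit]] :: [E x]]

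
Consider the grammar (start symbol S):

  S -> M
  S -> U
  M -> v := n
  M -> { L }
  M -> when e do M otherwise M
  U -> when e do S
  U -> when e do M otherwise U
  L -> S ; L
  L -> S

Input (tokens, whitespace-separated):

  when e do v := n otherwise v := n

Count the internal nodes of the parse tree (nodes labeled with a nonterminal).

[S [M when e do [M v := n] otherwise [M v := n]]]

4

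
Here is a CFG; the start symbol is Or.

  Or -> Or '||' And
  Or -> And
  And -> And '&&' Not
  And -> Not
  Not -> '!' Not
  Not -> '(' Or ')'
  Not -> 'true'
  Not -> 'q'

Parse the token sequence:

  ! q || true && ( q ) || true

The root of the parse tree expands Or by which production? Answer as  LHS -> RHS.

[Or [Or [Or [And [Not ! [Not q]]]] || [And [And [Not true]] && [Not ( [Or [And [Not q]]] )]]] || [And [Not true]]]

Or -> Or '||' And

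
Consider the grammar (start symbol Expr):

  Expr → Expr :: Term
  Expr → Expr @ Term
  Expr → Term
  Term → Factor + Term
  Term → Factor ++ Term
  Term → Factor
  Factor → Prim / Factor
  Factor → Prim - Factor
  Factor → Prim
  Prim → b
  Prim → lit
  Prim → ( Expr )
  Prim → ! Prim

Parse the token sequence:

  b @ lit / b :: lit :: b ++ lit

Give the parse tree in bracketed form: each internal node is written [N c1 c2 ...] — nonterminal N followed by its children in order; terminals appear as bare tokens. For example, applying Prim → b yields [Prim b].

[Expr [Expr [Expr [Expr [Term [Factor [Prim b]]]] @ [Term [Factor [Prim lit] / [Factor [Prim b]]]]] :: [Term [Factor [Prim lit]]]] :: [Term [Factor [Prim b]] ++ [Term [Factor [Prim lit]]]]]

Expr
Expr :: Term
Expr :: Term :: Term
Expr @ Term :: Term :: Term
Term @ Term :: Term :: Term
Factor @ Term :: Term :: Term
Prim @ Term :: Term :: Term
b @ Term :: Term :: Term
b @ Factor :: Term :: Term
b @ Prim / Factor :: Term :: Term
b @ lit / Factor :: Term :: Term
b @ lit / Prim :: Term :: Term
b @ lit / b :: Term :: Term
b @ lit / b :: Factor :: Term
b @ lit / b :: Prim :: Term
b @ lit / b :: lit :: Term
b @ lit / b :: lit :: Factor ++ Term
b @ lit / b :: lit :: Prim ++ Term
b @ lit / b :: lit :: b ++ Term
b @ lit / b :: lit :: b ++ Factor
b @ lit / b :: lit :: b ++ Prim
b @ lit / b :: lit :: b ++ lit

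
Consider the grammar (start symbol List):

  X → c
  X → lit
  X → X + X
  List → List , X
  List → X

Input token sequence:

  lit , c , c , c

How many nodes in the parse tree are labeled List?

4

[List [List [List [List [X lit]] , [X c]] , [X c]] , [X c]]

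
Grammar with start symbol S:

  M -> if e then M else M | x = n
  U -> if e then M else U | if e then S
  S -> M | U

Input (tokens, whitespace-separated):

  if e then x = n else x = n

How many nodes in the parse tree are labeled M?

[S [M if e then [M x = n] else [M x = n]]]

3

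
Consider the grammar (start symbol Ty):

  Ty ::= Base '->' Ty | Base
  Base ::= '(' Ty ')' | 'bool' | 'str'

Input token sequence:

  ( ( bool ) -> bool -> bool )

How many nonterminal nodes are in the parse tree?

[Ty [Base ( [Ty [Base ( [Ty [Base bool]] )] -> [Ty [Base bool] -> [Ty [Base bool]]]] )]]

10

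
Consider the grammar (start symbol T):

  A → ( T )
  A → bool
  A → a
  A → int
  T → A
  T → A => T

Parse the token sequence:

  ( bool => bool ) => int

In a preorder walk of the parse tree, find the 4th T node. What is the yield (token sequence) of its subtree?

int

[T [A ( [T [A bool] => [T [A bool]]] )] => [T [A int]]]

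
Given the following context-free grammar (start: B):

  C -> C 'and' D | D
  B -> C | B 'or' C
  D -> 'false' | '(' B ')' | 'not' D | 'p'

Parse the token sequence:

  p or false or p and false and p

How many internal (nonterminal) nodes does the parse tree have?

[B [B [B [C [D p]]] or [C [D false]]] or [C [C [C [D p]] and [D false]] and [D p]]]

13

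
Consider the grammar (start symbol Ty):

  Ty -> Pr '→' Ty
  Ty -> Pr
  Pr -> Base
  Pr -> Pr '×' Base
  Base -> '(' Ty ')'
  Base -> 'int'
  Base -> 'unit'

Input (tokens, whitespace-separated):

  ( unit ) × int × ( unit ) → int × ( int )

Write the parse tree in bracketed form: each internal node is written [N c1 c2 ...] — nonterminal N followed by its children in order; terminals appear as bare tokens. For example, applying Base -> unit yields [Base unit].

Ty
Pr → Ty
Pr × Base → Ty
Pr × Base × Base → Ty
Base × Base × Base → Ty
( Ty ) × Base × Base → Ty
( Pr ) × Base × Base → Ty
( Base ) × Base × Base → Ty
( unit ) × Base × Base → Ty
( unit ) × int × Base → Ty
( unit ) × int × ( Ty ) → Ty
( unit ) × int × ( Pr ) → Ty
( unit ) × int × ( Base ) → Ty
( unit ) × int × ( unit ) → Ty
( unit ) × int × ( unit ) → Pr
( unit ) × int × ( unit ) → Pr × Base
( unit ) × int × ( unit ) → Base × Base
( unit ) × int × ( unit ) → int × Base
( unit ) × int × ( unit ) → int × ( Ty )
( unit ) × int × ( unit ) → int × ( Pr )
( unit ) × int × ( unit ) → int × ( Base )
( unit ) × int × ( unit ) → int × ( int )

[Ty [Pr [Pr [Pr [Base ( [Ty [Pr [Base unit]]] )]] × [Base int]] × [Base ( [Ty [Pr [Base unit]]] )]] → [Ty [Pr [Pr [Base int]] × [Base ( [Ty [Pr [Base int]]] )]]]]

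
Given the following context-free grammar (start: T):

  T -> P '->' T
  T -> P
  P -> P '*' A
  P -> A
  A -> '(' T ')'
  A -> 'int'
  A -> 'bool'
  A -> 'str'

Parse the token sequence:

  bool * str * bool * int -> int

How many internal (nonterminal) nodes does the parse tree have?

[T [P [P [P [P [A bool]] * [A str]] * [A bool]] * [A int]] -> [T [P [A int]]]]

12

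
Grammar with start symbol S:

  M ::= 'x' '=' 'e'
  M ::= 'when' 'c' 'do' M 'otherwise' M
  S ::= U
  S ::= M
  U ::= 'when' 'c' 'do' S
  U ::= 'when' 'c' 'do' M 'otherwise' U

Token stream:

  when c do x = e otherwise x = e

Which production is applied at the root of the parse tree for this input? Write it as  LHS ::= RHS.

S ::= M

[S [M when c do [M x = e] otherwise [M x = e]]]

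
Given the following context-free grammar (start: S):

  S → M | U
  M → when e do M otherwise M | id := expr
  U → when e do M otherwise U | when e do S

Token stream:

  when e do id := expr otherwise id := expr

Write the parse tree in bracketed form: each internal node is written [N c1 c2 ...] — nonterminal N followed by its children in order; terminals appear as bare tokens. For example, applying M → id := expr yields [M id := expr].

S
M
when e do M otherwise M
when e do id := expr otherwise M
when e do id := expr otherwise id := expr

[S [M when e do [M id := expr] otherwise [M id := expr]]]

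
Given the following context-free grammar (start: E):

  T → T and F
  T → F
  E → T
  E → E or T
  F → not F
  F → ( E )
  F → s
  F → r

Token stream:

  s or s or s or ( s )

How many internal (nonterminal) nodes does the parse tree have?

15

[E [E [E [E [T [F s]]] or [T [F s]]] or [T [F s]]] or [T [F ( [E [T [F s]]] )]]]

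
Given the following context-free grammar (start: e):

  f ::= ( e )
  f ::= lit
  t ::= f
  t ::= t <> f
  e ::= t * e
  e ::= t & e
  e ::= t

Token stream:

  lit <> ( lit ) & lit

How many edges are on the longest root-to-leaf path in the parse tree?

[e [t [t [f lit]] <> [f ( [e [t [f lit]]] )]] & [e [t [f lit]]]]

6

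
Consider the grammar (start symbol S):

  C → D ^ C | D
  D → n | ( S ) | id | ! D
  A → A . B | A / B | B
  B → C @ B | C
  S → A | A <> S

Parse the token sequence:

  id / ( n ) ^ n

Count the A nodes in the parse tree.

3

[S [A [A [B [C [D id]]]] / [B [C [D ( [S [A [B [C [D n]]]]] )] ^ [C [D n]]]]]]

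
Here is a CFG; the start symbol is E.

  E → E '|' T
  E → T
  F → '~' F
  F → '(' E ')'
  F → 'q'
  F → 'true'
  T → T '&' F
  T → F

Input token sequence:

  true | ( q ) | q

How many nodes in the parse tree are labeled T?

4

[E [E [E [T [F true]]] | [T [F ( [E [T [F q]]] )]]] | [T [F q]]]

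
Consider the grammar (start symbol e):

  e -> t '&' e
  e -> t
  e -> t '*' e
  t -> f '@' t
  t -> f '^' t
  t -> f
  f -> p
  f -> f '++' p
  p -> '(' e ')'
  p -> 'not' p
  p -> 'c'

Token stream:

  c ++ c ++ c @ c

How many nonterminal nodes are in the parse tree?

[e [t [f [f [f [p c]] ++ [p c]] ++ [p c]] @ [t [f [p c]]]]]

11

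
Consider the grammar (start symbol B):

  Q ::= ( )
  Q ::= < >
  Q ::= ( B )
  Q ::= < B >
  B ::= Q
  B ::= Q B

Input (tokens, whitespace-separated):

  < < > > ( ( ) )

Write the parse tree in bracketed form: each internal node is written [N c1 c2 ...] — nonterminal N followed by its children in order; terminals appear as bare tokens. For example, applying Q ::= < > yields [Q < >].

[B [Q < [B [Q < >]] >] [B [Q ( [B [Q ( )]] )]]]

B
Q B
< B > B
< Q > B
< < > > B
< < > > Q
< < > > ( B )
< < > > ( Q )
< < > > ( ( ) )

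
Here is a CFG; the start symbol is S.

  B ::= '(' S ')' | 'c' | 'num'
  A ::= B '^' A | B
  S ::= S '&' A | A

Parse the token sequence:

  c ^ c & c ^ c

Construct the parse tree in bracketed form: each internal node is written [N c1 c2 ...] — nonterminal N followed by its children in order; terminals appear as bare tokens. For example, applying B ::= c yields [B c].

S
S & A
A & A
B ^ A & A
c ^ A & A
c ^ B & A
c ^ c & A
c ^ c & B ^ A
c ^ c & c ^ A
c ^ c & c ^ B
c ^ c & c ^ c

[S [S [A [B c] ^ [A [B c]]]] & [A [B c] ^ [A [B c]]]]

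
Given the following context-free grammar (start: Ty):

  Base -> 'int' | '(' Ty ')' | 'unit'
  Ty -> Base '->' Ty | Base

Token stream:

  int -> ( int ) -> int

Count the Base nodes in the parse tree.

4

[Ty [Base int] -> [Ty [Base ( [Ty [Base int]] )] -> [Ty [Base int]]]]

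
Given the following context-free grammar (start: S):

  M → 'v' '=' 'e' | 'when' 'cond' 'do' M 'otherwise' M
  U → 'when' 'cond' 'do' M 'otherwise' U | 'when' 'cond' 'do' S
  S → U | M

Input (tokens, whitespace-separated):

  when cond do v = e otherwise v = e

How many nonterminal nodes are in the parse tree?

[S [M when cond do [M v = e] otherwise [M v = e]]]

4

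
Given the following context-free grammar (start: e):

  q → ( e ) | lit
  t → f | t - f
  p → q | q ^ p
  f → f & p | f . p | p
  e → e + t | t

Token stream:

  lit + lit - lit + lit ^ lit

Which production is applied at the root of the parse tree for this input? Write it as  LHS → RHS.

[e [e [e [t [f [p [q lit]]]]] + [t [t [f [p [q lit]]]] - [f [p [q lit]]]]] + [t [f [p [q lit] ^ [p [q lit]]]]]]

e → e + t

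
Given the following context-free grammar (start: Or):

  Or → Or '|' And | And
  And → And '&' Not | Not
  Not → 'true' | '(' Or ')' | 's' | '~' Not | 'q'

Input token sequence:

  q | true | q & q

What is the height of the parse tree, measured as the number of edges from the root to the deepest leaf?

5

[Or [Or [Or [And [Not q]]] | [And [Not true]]] | [And [And [Not q]] & [Not q]]]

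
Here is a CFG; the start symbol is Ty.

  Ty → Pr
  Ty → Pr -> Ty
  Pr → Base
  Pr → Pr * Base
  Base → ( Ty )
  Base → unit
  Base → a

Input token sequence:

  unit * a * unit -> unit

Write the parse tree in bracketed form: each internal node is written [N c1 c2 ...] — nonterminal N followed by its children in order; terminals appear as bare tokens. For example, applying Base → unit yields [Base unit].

Ty
Pr -> Ty
Pr * Base -> Ty
Pr * Base * Base -> Ty
Base * Base * Base -> Ty
unit * Base * Base -> Ty
unit * a * Base -> Ty
unit * a * unit -> Ty
unit * a * unit -> Pr
unit * a * unit -> Base
unit * a * unit -> unit

[Ty [Pr [Pr [Pr [Base unit]] * [Base a]] * [Base unit]] -> [Ty [Pr [Base unit]]]]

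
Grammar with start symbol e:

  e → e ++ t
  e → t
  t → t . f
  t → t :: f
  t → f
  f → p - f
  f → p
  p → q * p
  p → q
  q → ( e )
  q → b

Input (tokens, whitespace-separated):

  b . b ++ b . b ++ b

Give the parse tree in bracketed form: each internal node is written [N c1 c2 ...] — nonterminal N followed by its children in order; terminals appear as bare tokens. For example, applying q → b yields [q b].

[e [e [e [t [t [f [p [q b]]]] . [f [p [q b]]]]] ++ [t [t [f [p [q b]]]] . [f [p [q b]]]]] ++ [t [f [p [q b]]]]]

e
e ++ t
e ++ t ++ t
t ++ t ++ t
t . f ++ t ++ t
f . f ++ t ++ t
p . f ++ t ++ t
q . f ++ t ++ t
b . f ++ t ++ t
b . p ++ t ++ t
b . q ++ t ++ t
b . b ++ t ++ t
b . b ++ t . f ++ t
b . b ++ f . f ++ t
b . b ++ p . f ++ t
b . b ++ q . f ++ t
b . b ++ b . f ++ t
b . b ++ b . p ++ t
b . b ++ b . q ++ t
b . b ++ b . b ++ t
b . b ++ b . b ++ f
b . b ++ b . b ++ p
b . b ++ b . b ++ q
b . b ++ b . b ++ b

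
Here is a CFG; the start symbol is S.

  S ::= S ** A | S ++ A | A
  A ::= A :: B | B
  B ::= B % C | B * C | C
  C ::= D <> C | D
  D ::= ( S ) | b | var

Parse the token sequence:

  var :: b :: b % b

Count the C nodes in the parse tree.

[S [A [A [A [B [C [D var]]]] :: [B [C [D b]]]] :: [B [B [C [D b]]] % [C [D b]]]]]

4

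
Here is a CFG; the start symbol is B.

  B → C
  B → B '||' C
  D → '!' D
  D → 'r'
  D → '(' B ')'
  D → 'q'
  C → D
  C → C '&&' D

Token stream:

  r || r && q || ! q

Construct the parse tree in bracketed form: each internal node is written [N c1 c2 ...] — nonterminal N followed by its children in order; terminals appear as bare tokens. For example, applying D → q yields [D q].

B
B || C
B || C || C
C || C || C
D || C || C
r || C || C
r || C && D || C
r || D && D || C
r || r && D || C
r || r && q || C
r || r && q || D
r || r && q || ! D
r || r && q || ! q

[B [B [B [C [D r]]] || [C [C [D r]] && [D q]]] || [C [D ! [D q]]]]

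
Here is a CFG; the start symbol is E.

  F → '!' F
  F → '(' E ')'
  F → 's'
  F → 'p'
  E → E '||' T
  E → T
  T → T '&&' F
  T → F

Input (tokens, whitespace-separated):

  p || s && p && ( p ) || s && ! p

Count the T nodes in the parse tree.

7

[E [E [E [T [F p]]] || [T [T [T [F s]] && [F p]] && [F ( [E [T [F p]]] )]]] || [T [T [F s]] && [F ! [F p]]]]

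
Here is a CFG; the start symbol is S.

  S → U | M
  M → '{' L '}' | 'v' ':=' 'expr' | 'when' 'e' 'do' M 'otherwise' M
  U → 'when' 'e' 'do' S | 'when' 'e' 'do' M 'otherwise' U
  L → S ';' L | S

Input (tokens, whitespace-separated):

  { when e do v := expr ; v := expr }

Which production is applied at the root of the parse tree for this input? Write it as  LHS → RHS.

[S [M { [L [S [U when e do [S [M v := expr]]]] ; [L [S [M v := expr]]]] }]]

S → M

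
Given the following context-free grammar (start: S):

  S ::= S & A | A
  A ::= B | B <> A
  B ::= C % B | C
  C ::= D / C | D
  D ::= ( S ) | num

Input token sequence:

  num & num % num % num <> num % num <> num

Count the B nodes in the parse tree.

[S [S [A [B [C [D num]]]]] & [A [B [C [D num]] % [B [C [D num]] % [B [C [D num]]]]] <> [A [B [C [D num]] % [B [C [D num]]]] <> [A [B [C [D num]]]]]]]

7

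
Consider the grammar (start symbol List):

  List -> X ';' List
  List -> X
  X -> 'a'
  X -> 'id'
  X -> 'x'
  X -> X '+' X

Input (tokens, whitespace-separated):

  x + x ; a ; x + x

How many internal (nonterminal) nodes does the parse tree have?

[List [X [X x] + [X x]] ; [List [X a] ; [List [X [X x] + [X x]]]]]

10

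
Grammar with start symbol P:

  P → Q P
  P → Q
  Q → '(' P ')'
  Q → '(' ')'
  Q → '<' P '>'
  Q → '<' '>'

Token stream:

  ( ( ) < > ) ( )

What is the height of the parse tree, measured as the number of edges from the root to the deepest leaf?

[P [Q ( [P [Q ( )] [P [Q < >]]] )] [P [Q ( )]]]

5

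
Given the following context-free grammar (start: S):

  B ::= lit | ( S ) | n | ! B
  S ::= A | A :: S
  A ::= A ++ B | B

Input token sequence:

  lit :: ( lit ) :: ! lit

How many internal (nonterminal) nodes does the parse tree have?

[S [A [B lit]] :: [S [A [B ( [S [A [B lit]]] )]] :: [S [A [B ! [B lit]]]]]]

13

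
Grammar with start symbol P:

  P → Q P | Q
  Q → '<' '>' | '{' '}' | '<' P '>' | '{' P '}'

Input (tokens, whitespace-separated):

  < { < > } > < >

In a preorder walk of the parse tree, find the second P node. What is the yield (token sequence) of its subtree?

{ < > }

[P [Q < [P [Q { [P [Q < >]] }]] >] [P [Q < >]]]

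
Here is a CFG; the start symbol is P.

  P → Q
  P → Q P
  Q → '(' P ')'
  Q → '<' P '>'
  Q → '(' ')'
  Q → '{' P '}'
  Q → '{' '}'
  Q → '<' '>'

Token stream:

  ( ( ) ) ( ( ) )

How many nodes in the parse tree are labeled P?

[P [Q ( [P [Q ( )]] )] [P [Q ( [P [Q ( )]] )]]]

4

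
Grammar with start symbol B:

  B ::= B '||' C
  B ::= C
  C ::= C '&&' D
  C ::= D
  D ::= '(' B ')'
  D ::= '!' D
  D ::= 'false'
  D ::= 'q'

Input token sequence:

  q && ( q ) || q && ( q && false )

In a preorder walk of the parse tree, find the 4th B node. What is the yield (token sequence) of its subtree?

[B [B [C [C [D q]] && [D ( [B [C [D q]]] )]]] || [C [C [D q]] && [D ( [B [C [C [D q]] && [D false]]] )]]]

q && false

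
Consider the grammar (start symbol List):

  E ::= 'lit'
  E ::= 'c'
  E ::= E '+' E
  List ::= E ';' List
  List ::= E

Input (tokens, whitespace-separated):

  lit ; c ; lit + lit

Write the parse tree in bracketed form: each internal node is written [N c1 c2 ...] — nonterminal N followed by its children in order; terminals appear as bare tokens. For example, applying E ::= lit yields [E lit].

[List [E lit] ; [List [E c] ; [List [E [E lit] + [E lit]]]]]

List
E ; List
lit ; List
lit ; E ; List
lit ; c ; List
lit ; c ; E
lit ; c ; E + E
lit ; c ; lit + E
lit ; c ; lit + lit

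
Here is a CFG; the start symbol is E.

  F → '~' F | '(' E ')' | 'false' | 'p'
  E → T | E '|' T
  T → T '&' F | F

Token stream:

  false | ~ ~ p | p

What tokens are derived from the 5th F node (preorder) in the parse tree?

[E [E [E [T [F false]]] | [T [F ~ [F ~ [F p]]]]] | [T [F p]]]

p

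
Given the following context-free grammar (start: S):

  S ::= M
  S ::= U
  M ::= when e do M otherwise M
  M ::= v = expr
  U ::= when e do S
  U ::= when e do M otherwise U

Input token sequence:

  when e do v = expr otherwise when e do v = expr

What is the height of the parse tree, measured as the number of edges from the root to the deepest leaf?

5

[S [U when e do [M v = expr] otherwise [U when e do [S [M v = expr]]]]]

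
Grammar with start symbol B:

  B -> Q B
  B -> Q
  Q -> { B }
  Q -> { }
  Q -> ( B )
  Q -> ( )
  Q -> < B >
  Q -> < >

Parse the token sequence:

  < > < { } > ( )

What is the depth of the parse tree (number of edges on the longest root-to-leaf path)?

[B [Q < >] [B [Q < [B [Q { }]] >] [B [Q ( )]]]]

5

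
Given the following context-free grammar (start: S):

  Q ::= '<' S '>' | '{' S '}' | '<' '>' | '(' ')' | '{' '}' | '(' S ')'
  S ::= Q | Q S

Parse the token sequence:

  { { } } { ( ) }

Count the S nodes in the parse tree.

[S [Q { [S [Q { }]] }] [S [Q { [S [Q ( )]] }]]]

4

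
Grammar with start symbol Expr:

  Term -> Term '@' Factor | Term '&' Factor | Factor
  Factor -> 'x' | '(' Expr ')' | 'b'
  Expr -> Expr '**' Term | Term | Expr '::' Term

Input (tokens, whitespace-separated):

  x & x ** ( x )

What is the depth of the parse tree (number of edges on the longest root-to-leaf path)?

6

[Expr [Expr [Term [Term [Factor x]] & [Factor x]]] ** [Term [Factor ( [Expr [Term [Factor x]]] )]]]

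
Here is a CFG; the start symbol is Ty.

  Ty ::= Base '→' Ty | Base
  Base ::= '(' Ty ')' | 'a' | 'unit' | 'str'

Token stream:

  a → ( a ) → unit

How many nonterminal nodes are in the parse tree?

8

[Ty [Base a] → [Ty [Base ( [Ty [Base a]] )] → [Ty [Base unit]]]]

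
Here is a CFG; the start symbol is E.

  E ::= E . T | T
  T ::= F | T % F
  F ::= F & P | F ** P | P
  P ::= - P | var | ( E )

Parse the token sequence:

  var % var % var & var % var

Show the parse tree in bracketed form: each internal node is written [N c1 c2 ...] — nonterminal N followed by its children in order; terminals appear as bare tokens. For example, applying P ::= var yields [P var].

E
T
T % F
T % F % F
T % F % F % F
F % F % F % F
P % F % F % F
var % F % F % F
var % P % F % F
var % var % F % F
var % var % F & P % F
var % var % P & P % F
var % var % var & P % F
var % var % var & var % F
var % var % var & var % P
var % var % var & var % var

[E [T [T [T [T [F [P var]]] % [F [P var]]] % [F [F [P var]] & [P var]]] % [F [P var]]]]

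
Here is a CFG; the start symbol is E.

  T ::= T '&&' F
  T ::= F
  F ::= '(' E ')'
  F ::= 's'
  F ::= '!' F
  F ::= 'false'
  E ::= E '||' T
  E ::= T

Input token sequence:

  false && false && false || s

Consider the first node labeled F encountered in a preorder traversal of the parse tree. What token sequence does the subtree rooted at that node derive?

[E [E [T [T [T [F false]] && [F false]] && [F false]]] || [T [F s]]]

false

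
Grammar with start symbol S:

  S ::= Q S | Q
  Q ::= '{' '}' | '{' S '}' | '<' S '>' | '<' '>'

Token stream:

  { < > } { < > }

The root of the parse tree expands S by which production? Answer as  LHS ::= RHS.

S ::= Q S

[S [Q { [S [Q < >]] }] [S [Q { [S [Q < >]] }]]]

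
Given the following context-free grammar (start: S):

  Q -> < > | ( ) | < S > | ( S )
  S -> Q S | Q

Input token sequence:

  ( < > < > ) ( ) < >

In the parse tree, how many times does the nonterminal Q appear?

[S [Q ( [S [Q < >] [S [Q < >]]] )] [S [Q ( )] [S [Q < >]]]]

5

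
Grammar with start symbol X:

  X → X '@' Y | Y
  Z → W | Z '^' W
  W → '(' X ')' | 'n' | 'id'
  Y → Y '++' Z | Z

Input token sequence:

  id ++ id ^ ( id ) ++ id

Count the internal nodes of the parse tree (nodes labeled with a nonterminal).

[X [Y [Y [Y [Z [W id]]] ++ [Z [Z [W id]] ^ [W ( [X [Y [Z [W id]]]] )]]] ++ [Z [W id]]]]

16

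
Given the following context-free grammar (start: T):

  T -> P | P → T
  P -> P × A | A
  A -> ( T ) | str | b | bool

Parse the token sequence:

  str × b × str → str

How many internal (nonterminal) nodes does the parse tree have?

10

[T [P [P [P [A str]] × [A b]] × [A str]] → [T [P [A str]]]]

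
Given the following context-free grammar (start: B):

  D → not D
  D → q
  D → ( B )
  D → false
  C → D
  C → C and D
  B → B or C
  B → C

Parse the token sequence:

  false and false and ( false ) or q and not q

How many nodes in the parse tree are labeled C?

6

[B [B [C [C [C [D false]] and [D false]] and [D ( [B [C [D false]]] )]]] or [C [C [D q]] and [D not [D q]]]]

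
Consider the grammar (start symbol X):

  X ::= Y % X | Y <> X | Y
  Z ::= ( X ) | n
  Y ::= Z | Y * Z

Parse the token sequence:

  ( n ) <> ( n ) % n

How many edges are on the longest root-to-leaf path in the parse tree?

[X [Y [Z ( [X [Y [Z n]]] )]] <> [X [Y [Z ( [X [Y [Z n]]] )]] % [X [Y [Z n]]]]]

7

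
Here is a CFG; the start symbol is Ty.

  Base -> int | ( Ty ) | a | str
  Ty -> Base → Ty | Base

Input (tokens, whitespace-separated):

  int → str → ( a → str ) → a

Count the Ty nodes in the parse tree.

[Ty [Base int] → [Ty [Base str] → [Ty [Base ( [Ty [Base a] → [Ty [Base str]]] )] → [Ty [Base a]]]]]

6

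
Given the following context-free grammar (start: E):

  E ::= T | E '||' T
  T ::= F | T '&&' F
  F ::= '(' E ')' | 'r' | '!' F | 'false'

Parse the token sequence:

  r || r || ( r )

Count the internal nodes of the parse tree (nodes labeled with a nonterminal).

[E [E [E [T [F r]]] || [T [F r]]] || [T [F ( [E [T [F r]]] )]]]

12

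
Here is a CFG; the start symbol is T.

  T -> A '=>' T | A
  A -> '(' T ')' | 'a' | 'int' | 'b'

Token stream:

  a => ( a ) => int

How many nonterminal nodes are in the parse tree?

[T [A a] => [T [A ( [T [A a]] )] => [T [A int]]]]

8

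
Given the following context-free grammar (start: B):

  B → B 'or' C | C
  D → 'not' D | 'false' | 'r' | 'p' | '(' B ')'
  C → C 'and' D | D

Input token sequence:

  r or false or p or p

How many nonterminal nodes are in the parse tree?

[B [B [B [B [C [D r]]] or [C [D false]]] or [C [D p]]] or [C [D p]]]

12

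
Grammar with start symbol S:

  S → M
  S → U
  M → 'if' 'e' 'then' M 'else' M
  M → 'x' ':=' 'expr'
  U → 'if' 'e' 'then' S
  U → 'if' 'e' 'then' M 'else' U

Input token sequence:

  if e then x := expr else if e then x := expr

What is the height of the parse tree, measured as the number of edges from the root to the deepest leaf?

5

[S [U if e then [M x := expr] else [U if e then [S [M x := expr]]]]]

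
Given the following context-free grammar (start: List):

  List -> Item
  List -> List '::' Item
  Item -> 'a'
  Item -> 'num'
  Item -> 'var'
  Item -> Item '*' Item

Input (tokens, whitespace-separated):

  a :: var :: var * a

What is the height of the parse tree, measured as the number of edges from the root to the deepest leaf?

4

[List [List [List [Item a]] :: [Item var]] :: [Item [Item var] * [Item a]]]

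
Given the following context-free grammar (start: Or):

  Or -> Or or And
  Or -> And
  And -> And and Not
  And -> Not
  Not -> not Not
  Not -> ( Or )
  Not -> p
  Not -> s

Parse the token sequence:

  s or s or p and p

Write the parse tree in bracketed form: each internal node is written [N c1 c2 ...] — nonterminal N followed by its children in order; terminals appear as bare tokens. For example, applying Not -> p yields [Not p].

Or
Or or And
Or or And or And
And or And or And
Not or And or And
s or And or And
s or Not or And
s or s or And
s or s or And and Not
s or s or Not and Not
s or s or p and Not
s or s or p and p

[Or [Or [Or [And [Not s]]] or [And [Not s]]] or [And [And [Not p]] and [Not p]]]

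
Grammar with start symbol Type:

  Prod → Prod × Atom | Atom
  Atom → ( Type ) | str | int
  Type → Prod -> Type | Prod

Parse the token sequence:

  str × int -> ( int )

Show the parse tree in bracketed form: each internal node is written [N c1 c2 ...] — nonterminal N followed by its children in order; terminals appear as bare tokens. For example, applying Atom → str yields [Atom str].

Type
Prod -> Type
Prod × Atom -> Type
Atom × Atom -> Type
str × Atom -> Type
str × int -> Type
str × int -> Prod
str × int -> Atom
str × int -> ( Type )
str × int -> ( Prod )
str × int -> ( Atom )
str × int -> ( int )

[Type [Prod [Prod [Atom str]] × [Atom int]] -> [Type [Prod [Atom ( [Type [Prod [Atom int]]] )]]]]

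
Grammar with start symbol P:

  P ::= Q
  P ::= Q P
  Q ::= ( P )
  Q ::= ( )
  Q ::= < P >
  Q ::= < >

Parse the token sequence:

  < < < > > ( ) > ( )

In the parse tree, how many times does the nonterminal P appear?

[P [Q < [P [Q < [P [Q < >]] >] [P [Q ( )]]] >] [P [Q ( )]]]

5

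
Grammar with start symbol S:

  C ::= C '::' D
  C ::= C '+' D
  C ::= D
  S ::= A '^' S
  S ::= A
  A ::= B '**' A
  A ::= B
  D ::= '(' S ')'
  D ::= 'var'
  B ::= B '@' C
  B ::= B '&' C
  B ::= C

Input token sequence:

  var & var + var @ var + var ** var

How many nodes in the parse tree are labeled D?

6

[S [A [B [B [B [C [D var]]] & [C [C [D var]] + [D var]]] @ [C [C [D var]] + [D var]]] ** [A [B [C [D var]]]]]]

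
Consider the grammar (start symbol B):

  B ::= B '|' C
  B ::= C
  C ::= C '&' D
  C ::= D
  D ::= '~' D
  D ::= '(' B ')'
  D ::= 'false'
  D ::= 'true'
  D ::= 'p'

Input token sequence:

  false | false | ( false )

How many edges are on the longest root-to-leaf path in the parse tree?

6

[B [B [B [C [D false]]] | [C [D false]]] | [C [D ( [B [C [D false]]] )]]]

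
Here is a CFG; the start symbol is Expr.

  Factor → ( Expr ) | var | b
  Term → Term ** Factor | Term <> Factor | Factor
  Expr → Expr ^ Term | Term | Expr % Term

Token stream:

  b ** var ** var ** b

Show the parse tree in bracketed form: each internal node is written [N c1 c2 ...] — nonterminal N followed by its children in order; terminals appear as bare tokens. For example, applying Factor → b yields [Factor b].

[Expr [Term [Term [Term [Term [Factor b]] ** [Factor var]] ** [Factor var]] ** [Factor b]]]

Expr
Term
Term ** Factor
Term ** Factor ** Factor
Term ** Factor ** Factor ** Factor
Factor ** Factor ** Factor ** Factor
b ** Factor ** Factor ** Factor
b ** var ** Factor ** Factor
b ** var ** var ** Factor
b ** var ** var ** b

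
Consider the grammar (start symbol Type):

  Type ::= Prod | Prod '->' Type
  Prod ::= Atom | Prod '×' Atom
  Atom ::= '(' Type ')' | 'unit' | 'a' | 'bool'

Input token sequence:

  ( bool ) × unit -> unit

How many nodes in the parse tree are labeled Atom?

[Type [Prod [Prod [Atom ( [Type [Prod [Atom bool]]] )]] × [Atom unit]] -> [Type [Prod [Atom unit]]]]

4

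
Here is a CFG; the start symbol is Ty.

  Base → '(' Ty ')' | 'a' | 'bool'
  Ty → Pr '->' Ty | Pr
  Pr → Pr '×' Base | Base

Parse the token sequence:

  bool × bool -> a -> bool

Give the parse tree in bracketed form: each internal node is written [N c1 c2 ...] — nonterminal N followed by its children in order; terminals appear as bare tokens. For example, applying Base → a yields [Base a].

Ty
Pr -> Ty
Pr × Base -> Ty
Base × Base -> Ty
bool × Base -> Ty
bool × bool -> Ty
bool × bool -> Pr -> Ty
bool × bool -> Base -> Ty
bool × bool -> a -> Ty
bool × bool -> a -> Pr
bool × bool -> a -> Base
bool × bool -> a -> bool

[Ty [Pr [Pr [Base bool]] × [Base bool]] -> [Ty [Pr [Base a]] -> [Ty [Pr [Base bool]]]]]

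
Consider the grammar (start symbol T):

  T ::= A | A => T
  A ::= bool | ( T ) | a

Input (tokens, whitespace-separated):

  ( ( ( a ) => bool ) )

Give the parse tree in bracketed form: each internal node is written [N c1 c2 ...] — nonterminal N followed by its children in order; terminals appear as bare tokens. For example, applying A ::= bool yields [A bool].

T
A
( T )
( A )
( ( T ) )
( ( A => T ) )
( ( ( T ) => T ) )
( ( ( A ) => T ) )
( ( ( a ) => T ) )
( ( ( a ) => A ) )
( ( ( a ) => bool ) )

[T [A ( [T [A ( [T [A ( [T [A a]] )] => [T [A bool]]] )]] )]]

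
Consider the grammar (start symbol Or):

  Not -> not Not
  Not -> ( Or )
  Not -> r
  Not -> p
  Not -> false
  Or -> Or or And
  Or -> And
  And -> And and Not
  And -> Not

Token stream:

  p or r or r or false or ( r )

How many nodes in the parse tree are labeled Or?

[Or [Or [Or [Or [Or [And [Not p]]] or [And [Not r]]] or [And [Not r]]] or [And [Not false]]] or [And [Not ( [Or [And [Not r]]] )]]]

6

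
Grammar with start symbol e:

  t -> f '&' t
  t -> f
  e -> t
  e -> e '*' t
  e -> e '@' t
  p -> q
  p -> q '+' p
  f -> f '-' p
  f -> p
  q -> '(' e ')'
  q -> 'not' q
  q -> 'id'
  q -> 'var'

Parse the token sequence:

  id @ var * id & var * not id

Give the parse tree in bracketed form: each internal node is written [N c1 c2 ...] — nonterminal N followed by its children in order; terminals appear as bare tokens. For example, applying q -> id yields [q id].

[e [e [e [e [t [f [p [q id]]]]] @ [t [f [p [q var]]]]] * [t [f [p [q id]]] & [t [f [p [q var]]]]]] * [t [f [p [q not [q id]]]]]]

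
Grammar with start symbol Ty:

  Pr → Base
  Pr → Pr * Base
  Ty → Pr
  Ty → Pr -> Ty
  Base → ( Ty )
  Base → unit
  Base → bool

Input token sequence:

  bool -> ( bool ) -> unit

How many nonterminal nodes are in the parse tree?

12

[Ty [Pr [Base bool]] -> [Ty [Pr [Base ( [Ty [Pr [Base bool]]] )]] -> [Ty [Pr [Base unit]]]]]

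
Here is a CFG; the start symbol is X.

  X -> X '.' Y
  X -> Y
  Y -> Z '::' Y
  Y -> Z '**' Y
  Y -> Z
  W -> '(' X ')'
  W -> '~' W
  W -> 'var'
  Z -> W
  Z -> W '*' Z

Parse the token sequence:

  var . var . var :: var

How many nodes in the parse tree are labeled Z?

4

[X [X [X [Y [Z [W var]]]] . [Y [Z [W var]]]] . [Y [Z [W var]] :: [Y [Z [W var]]]]]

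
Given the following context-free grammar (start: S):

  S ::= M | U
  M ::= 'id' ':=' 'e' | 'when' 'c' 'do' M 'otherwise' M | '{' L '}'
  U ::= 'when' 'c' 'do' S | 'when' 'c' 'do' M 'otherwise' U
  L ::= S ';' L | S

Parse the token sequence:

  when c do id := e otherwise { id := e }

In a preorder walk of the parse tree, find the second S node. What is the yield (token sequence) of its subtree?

id := e

[S [M when c do [M id := e] otherwise [M { [L [S [M id := e]]] }]]]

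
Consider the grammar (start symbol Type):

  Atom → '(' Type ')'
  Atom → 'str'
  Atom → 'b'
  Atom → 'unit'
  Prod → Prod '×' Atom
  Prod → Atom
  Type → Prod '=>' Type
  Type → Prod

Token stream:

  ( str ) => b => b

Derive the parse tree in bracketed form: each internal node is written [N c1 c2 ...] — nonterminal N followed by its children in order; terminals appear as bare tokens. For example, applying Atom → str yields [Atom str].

[Type [Prod [Atom ( [Type [Prod [Atom str]]] )]] => [Type [Prod [Atom b]] => [Type [Prod [Atom b]]]]]

Type
Prod => Type
Atom => Type
( Type ) => Type
( Prod ) => Type
( Atom ) => Type
( str ) => Type
( str ) => Prod => Type
( str ) => Atom => Type
( str ) => b => Type
( str ) => b => Prod
( str ) => b => Atom
( str ) => b => b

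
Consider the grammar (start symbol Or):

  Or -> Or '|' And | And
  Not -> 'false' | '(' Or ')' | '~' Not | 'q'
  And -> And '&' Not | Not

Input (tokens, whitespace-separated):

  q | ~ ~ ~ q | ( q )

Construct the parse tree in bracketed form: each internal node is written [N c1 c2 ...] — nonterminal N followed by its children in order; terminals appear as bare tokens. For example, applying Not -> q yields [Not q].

[Or [Or [Or [And [Not q]]] | [And [Not ~ [Not ~ [Not ~ [Not q]]]]]] | [And [Not ( [Or [And [Not q]]] )]]]

Or
Or | And
Or | And | And
And | And | And
Not | And | And
q | And | And
q | Not | And
q | ~ Not | And
q | ~ ~ Not | And
q | ~ ~ ~ Not | And
q | ~ ~ ~ q | And
q | ~ ~ ~ q | Not
q | ~ ~ ~ q | ( Or )
q | ~ ~ ~ q | ( And )
q | ~ ~ ~ q | ( Not )
q | ~ ~ ~ q | ( q )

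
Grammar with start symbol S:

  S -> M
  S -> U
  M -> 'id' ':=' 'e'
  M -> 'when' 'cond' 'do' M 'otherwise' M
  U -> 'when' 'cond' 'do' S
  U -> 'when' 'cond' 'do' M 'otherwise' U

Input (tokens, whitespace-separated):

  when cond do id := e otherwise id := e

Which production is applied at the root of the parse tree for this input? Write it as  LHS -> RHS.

[S [M when cond do [M id := e] otherwise [M id := e]]]

S -> M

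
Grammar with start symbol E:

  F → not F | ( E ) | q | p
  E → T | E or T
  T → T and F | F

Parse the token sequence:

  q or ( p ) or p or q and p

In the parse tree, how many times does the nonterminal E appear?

[E [E [E [E [T [F q]]] or [T [F ( [E [T [F p]]] )]]] or [T [F p]]] or [T [T [F q]] and [F p]]]

5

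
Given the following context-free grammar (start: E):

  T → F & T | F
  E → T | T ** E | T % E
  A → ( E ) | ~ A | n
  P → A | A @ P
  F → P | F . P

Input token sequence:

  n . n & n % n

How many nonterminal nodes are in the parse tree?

[E [T [F [F [P [A n]]] . [P [A n]]] & [T [F [P [A n]]]]] % [E [T [F [P [A n]]]]]]

17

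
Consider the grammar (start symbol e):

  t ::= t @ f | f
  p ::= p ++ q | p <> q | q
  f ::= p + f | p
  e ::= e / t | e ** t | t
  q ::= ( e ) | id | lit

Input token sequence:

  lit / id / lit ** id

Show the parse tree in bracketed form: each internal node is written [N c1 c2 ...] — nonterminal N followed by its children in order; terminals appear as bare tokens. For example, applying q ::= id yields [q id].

[e [e [e [e [t [f [p [q lit]]]]] / [t [f [p [q id]]]]] / [t [f [p [q lit]]]]] ** [t [f [p [q id]]]]]

e
e ** t
e / t ** t
e / t / t ** t
t / t / t ** t
f / t / t ** t
p / t / t ** t
q / t / t ** t
lit / t / t ** t
lit / f / t ** t
lit / p / t ** t
lit / q / t ** t
lit / id / t ** t
lit / id / f ** t
lit / id / p ** t
lit / id / q ** t
lit / id / lit ** t
lit / id / lit ** f
lit / id / lit ** p
lit / id / lit ** q
lit / id / lit ** id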